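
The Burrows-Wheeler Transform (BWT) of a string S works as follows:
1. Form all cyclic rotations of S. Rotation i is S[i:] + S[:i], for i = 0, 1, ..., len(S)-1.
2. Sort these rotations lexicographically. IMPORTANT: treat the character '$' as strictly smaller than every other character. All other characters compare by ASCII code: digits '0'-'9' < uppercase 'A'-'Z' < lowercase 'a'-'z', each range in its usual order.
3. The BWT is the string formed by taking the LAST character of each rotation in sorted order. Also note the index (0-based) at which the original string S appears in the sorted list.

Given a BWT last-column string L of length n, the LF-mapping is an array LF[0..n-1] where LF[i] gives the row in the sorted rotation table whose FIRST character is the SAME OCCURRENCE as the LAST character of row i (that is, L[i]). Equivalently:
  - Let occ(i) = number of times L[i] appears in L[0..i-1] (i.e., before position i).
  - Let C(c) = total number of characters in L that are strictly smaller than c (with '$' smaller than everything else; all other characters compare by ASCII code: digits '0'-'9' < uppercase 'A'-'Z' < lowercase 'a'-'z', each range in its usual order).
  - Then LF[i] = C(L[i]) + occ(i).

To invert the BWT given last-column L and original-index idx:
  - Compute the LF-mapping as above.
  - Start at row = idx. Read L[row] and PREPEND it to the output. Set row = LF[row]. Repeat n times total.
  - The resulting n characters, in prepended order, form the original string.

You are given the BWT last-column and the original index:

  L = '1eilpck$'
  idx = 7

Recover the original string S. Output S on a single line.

Answer: pickle1$

Derivation:
LF mapping: 1 3 4 6 7 2 5 0
Walk LF starting at row 7, prepending L[row]:
  step 1: row=7, L[7]='$', prepend. Next row=LF[7]=0
  step 2: row=0, L[0]='1', prepend. Next row=LF[0]=1
  step 3: row=1, L[1]='e', prepend. Next row=LF[1]=3
  step 4: row=3, L[3]='l', prepend. Next row=LF[3]=6
  step 5: row=6, L[6]='k', prepend. Next row=LF[6]=5
  step 6: row=5, L[5]='c', prepend. Next row=LF[5]=2
  step 7: row=2, L[2]='i', prepend. Next row=LF[2]=4
  step 8: row=4, L[4]='p', prepend. Next row=LF[4]=7
Reversed output: pickle1$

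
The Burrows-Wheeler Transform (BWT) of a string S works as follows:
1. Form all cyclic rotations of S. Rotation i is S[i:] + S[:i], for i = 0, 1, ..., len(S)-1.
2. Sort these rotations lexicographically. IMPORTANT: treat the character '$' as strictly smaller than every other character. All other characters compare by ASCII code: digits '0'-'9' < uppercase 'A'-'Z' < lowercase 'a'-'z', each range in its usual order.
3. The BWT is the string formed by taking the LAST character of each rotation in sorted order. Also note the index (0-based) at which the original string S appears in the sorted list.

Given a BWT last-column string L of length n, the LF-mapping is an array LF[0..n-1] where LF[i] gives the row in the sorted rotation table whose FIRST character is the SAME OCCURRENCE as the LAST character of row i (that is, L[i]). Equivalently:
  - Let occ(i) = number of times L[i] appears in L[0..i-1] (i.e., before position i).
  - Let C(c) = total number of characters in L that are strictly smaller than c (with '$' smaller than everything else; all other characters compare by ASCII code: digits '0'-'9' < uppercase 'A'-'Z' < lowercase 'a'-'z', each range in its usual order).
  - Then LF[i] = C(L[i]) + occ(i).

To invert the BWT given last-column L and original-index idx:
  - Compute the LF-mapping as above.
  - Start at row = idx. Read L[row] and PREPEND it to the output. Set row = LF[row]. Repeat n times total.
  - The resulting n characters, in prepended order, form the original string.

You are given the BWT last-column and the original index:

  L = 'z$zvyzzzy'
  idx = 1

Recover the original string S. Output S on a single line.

Answer: vyzzzzyz$

Derivation:
LF mapping: 4 0 5 1 2 6 7 8 3
Walk LF starting at row 1, prepending L[row]:
  step 1: row=1, L[1]='$', prepend. Next row=LF[1]=0
  step 2: row=0, L[0]='z', prepend. Next row=LF[0]=4
  step 3: row=4, L[4]='y', prepend. Next row=LF[4]=2
  step 4: row=2, L[2]='z', prepend. Next row=LF[2]=5
  step 5: row=5, L[5]='z', prepend. Next row=LF[5]=6
  step 6: row=6, L[6]='z', prepend. Next row=LF[6]=7
  step 7: row=7, L[7]='z', prepend. Next row=LF[7]=8
  step 8: row=8, L[8]='y', prepend. Next row=LF[8]=3
  step 9: row=3, L[3]='v', prepend. Next row=LF[3]=1
Reversed output: vyzzzzyz$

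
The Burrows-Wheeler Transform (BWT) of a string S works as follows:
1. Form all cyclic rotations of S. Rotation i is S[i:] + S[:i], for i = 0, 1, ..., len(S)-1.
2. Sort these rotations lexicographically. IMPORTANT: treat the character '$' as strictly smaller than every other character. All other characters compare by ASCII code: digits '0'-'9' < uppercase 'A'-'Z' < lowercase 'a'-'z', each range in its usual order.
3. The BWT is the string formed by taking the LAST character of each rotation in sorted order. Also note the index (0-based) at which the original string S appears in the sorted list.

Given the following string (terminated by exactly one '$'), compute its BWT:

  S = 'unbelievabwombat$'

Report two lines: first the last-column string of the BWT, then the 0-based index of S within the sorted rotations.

Answer: tvbmnabileouwa$eb
14

Derivation:
All 17 rotations (rotation i = S[i:]+S[:i]):
  rot[0] = unbelievabwombat$
  rot[1] = nbelievabwombat$u
  rot[2] = believabwombat$un
  rot[3] = elievabwombat$unb
  rot[4] = lievabwombat$unbe
  rot[5] = ievabwombat$unbel
  rot[6] = evabwombat$unbeli
  rot[7] = vabwombat$unbelie
  rot[8] = abwombat$unbeliev
  rot[9] = bwombat$unbelieva
  rot[10] = wombat$unbelievab
  rot[11] = ombat$unbelievabw
  rot[12] = mbat$unbelievabwo
  rot[13] = bat$unbelievabwom
  rot[14] = at$unbelievabwomb
  rot[15] = t$unbelievabwomba
  rot[16] = $unbelievabwombat
Sorted (with $ < everything):
  sorted[0] = $unbelievabwombat  (last char: 't')
  sorted[1] = abwombat$unbeliev  (last char: 'v')
  sorted[2] = at$unbelievabwomb  (last char: 'b')
  sorted[3] = bat$unbelievabwom  (last char: 'm')
  sorted[4] = believabwombat$un  (last char: 'n')
  sorted[5] = bwombat$unbelieva  (last char: 'a')
  sorted[6] = elievabwombat$unb  (last char: 'b')
  sorted[7] = evabwombat$unbeli  (last char: 'i')
  sorted[8] = ievabwombat$unbel  (last char: 'l')
  sorted[9] = lievabwombat$unbe  (last char: 'e')
  sorted[10] = mbat$unbelievabwo  (last char: 'o')
  sorted[11] = nbelievabwombat$u  (last char: 'u')
  sorted[12] = ombat$unbelievabw  (last char: 'w')
  sorted[13] = t$unbelievabwomba  (last char: 'a')
  sorted[14] = unbelievabwombat$  (last char: '$')
  sorted[15] = vabwombat$unbelie  (last char: 'e')
  sorted[16] = wombat$unbelievab  (last char: 'b')
Last column: tvbmnabileouwa$eb
Original string S is at sorted index 14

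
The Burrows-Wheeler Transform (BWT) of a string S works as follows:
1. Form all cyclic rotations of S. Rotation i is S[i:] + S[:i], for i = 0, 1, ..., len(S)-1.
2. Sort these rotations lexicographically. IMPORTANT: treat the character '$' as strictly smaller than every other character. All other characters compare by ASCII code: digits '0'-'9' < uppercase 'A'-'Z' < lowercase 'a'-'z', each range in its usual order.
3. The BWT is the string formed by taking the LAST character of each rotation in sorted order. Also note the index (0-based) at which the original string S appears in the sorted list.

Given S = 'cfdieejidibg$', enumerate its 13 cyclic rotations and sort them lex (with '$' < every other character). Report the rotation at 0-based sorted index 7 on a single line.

Answer: fdieejidibg$c

Derivation:
All 13 rotations (rotation i = S[i:]+S[:i]):
  rot[0] = cfdieejidibg$
  rot[1] = fdieejidibg$c
  rot[2] = dieejidibg$cf
  rot[3] = ieejidibg$cfd
  rot[4] = eejidibg$cfdi
  rot[5] = ejidibg$cfdie
  rot[6] = jidibg$cfdiee
  rot[7] = idibg$cfdieej
  rot[8] = dibg$cfdieeji
  rot[9] = ibg$cfdieejid
  rot[10] = bg$cfdieejidi
  rot[11] = g$cfdieejidib
  rot[12] = $cfdieejidibg
Sorted (with $ < everything):
  sorted[0] = $cfdieejidibg
  sorted[1] = bg$cfdieejidi
  sorted[2] = cfdieejidibg$
  sorted[3] = dibg$cfdieeji
  sorted[4] = dieejidibg$cf
  sorted[5] = eejidibg$cfdi
  sorted[6] = ejidibg$cfdie
  sorted[7] = fdieejidibg$c
  sorted[8] = g$cfdieejidib
  sorted[9] = ibg$cfdieejid
  sorted[10] = idibg$cfdieej
  sorted[11] = ieejidibg$cfd
  sorted[12] = jidibg$cfdiee
sorted[7] = fdieejidibg$c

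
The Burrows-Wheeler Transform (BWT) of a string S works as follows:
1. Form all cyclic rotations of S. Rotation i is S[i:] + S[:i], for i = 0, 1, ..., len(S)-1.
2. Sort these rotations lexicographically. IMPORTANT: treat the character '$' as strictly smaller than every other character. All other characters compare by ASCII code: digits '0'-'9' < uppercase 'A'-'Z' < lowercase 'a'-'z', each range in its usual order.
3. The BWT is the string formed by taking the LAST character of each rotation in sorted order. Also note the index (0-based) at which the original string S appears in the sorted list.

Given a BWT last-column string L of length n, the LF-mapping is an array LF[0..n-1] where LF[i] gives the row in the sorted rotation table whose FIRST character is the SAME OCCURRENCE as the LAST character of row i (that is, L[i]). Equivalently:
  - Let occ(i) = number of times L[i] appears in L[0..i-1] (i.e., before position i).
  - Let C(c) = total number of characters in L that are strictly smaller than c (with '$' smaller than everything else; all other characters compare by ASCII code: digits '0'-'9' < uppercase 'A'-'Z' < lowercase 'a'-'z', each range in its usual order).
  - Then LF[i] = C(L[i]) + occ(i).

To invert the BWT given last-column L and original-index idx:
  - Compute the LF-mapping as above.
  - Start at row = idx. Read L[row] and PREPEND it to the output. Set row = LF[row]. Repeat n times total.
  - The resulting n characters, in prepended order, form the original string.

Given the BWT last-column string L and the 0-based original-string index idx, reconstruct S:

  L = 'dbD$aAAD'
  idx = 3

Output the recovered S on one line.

Answer: DAbAaDd$

Derivation:
LF mapping: 7 6 3 0 5 1 2 4
Walk LF starting at row 3, prepending L[row]:
  step 1: row=3, L[3]='$', prepend. Next row=LF[3]=0
  step 2: row=0, L[0]='d', prepend. Next row=LF[0]=7
  step 3: row=7, L[7]='D', prepend. Next row=LF[7]=4
  step 4: row=4, L[4]='a', prepend. Next row=LF[4]=5
  step 5: row=5, L[5]='A', prepend. Next row=LF[5]=1
  step 6: row=1, L[1]='b', prepend. Next row=LF[1]=6
  step 7: row=6, L[6]='A', prepend. Next row=LF[6]=2
  step 8: row=2, L[2]='D', prepend. Next row=LF[2]=3
Reversed output: DAbAaDd$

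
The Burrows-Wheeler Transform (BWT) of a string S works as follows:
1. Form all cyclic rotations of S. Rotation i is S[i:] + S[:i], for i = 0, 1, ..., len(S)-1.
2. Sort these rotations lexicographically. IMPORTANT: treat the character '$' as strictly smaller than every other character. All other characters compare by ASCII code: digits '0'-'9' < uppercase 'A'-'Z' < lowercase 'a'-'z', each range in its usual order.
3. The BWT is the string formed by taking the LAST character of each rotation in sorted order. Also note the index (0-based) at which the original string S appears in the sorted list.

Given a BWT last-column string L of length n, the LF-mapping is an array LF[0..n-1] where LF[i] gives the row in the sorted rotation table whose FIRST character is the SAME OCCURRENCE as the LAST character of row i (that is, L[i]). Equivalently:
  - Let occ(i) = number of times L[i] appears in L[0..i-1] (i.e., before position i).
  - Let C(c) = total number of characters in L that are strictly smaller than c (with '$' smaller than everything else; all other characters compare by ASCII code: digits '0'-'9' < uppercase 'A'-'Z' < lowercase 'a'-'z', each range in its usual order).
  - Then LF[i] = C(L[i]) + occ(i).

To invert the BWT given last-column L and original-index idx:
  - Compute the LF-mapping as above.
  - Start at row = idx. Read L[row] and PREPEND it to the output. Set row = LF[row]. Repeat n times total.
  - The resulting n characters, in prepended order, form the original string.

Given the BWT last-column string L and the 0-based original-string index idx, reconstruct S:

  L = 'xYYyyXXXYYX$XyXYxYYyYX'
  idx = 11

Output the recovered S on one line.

Answer: YYXXYyXXyyXYYXXYYyYxx$

Derivation:
LF mapping: 16 8 9 18 19 1 2 3 10 11 4 0 5 20 6 12 17 13 14 21 15 7
Walk LF starting at row 11, prepending L[row]:
  step 1: row=11, L[11]='$', prepend. Next row=LF[11]=0
  step 2: row=0, L[0]='x', prepend. Next row=LF[0]=16
  step 3: row=16, L[16]='x', prepend. Next row=LF[16]=17
  step 4: row=17, L[17]='Y', prepend. Next row=LF[17]=13
  step 5: row=13, L[13]='y', prepend. Next row=LF[13]=20
  step 6: row=20, L[20]='Y', prepend. Next row=LF[20]=15
  step 7: row=15, L[15]='Y', prepend. Next row=LF[15]=12
  step 8: row=12, L[12]='X', prepend. Next row=LF[12]=5
  step 9: row=5, L[5]='X', prepend. Next row=LF[5]=1
  step 10: row=1, L[1]='Y', prepend. Next row=LF[1]=8
  step 11: row=8, L[8]='Y', prepend. Next row=LF[8]=10
  step 12: row=10, L[10]='X', prepend. Next row=LF[10]=4
  step 13: row=4, L[4]='y', prepend. Next row=LF[4]=19
  step 14: row=19, L[19]='y', prepend. Next row=LF[19]=21
  step 15: row=21, L[21]='X', prepend. Next row=LF[21]=7
  step 16: row=7, L[7]='X', prepend. Next row=LF[7]=3
  step 17: row=3, L[3]='y', prepend. Next row=LF[3]=18
  step 18: row=18, L[18]='Y', prepend. Next row=LF[18]=14
  step 19: row=14, L[14]='X', prepend. Next row=LF[14]=6
  step 20: row=6, L[6]='X', prepend. Next row=LF[6]=2
  step 21: row=2, L[2]='Y', prepend. Next row=LF[2]=9
  step 22: row=9, L[9]='Y', prepend. Next row=LF[9]=11
Reversed output: YYXXYyXXyyXYYXXYYyYxx$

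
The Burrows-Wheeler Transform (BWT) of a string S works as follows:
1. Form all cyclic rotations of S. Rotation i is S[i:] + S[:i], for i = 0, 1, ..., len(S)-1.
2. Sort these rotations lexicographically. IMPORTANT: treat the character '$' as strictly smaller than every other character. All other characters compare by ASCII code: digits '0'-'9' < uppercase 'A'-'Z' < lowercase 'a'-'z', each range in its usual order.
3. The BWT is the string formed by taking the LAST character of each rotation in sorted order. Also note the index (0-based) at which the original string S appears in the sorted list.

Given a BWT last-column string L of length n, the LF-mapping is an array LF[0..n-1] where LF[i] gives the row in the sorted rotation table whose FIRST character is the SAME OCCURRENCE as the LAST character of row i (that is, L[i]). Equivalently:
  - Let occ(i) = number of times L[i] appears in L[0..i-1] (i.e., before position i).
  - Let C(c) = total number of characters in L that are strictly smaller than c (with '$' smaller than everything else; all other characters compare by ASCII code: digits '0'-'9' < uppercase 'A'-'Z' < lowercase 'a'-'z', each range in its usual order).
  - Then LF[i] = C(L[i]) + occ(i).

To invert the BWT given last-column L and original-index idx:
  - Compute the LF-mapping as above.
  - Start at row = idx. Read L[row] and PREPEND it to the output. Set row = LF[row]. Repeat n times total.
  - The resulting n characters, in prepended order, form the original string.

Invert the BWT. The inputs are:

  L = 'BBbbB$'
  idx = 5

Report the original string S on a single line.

LF mapping: 1 2 4 5 3 0
Walk LF starting at row 5, prepending L[row]:
  step 1: row=5, L[5]='$', prepend. Next row=LF[5]=0
  step 2: row=0, L[0]='B', prepend. Next row=LF[0]=1
  step 3: row=1, L[1]='B', prepend. Next row=LF[1]=2
  step 4: row=2, L[2]='b', prepend. Next row=LF[2]=4
  step 5: row=4, L[4]='B', prepend. Next row=LF[4]=3
  step 6: row=3, L[3]='b', prepend. Next row=LF[3]=5
Reversed output: bBbBB$

Answer: bBbBB$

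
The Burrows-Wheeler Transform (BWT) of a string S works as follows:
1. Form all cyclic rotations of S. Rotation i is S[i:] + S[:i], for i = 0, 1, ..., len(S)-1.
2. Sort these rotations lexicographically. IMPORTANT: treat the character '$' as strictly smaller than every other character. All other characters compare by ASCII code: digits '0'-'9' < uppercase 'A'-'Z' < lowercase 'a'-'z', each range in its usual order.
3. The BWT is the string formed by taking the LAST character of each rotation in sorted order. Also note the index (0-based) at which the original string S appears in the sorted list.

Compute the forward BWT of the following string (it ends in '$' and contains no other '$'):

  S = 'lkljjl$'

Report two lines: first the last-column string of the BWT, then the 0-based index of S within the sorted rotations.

Answer: lljljk$
6

Derivation:
All 7 rotations (rotation i = S[i:]+S[:i]):
  rot[0] = lkljjl$
  rot[1] = kljjl$l
  rot[2] = ljjl$lk
  rot[3] = jjl$lkl
  rot[4] = jl$lklj
  rot[5] = l$lkljj
  rot[6] = $lkljjl
Sorted (with $ < everything):
  sorted[0] = $lkljjl  (last char: 'l')
  sorted[1] = jjl$lkl  (last char: 'l')
  sorted[2] = jl$lklj  (last char: 'j')
  sorted[3] = kljjl$l  (last char: 'l')
  sorted[4] = l$lkljj  (last char: 'j')
  sorted[5] = ljjl$lk  (last char: 'k')
  sorted[6] = lkljjl$  (last char: '$')
Last column: lljljk$
Original string S is at sorted index 6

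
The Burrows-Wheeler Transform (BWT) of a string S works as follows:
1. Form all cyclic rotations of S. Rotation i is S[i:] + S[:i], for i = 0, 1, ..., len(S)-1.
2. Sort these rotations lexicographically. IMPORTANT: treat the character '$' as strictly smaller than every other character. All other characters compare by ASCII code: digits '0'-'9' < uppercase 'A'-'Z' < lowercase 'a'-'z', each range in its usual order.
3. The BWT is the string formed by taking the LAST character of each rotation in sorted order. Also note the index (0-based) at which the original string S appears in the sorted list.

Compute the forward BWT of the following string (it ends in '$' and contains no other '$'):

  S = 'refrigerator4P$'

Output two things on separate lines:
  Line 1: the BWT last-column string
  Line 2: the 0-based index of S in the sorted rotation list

All 15 rotations (rotation i = S[i:]+S[:i]):
  rot[0] = refrigerator4P$
  rot[1] = efrigerator4P$r
  rot[2] = frigerator4P$re
  rot[3] = rigerator4P$ref
  rot[4] = igerator4P$refr
  rot[5] = gerator4P$refri
  rot[6] = erator4P$refrig
  rot[7] = rator4P$refrige
  rot[8] = ator4P$refriger
  rot[9] = tor4P$refrigera
  rot[10] = or4P$refrigerat
  rot[11] = r4P$refrigerato
  rot[12] = 4P$refrigerator
  rot[13] = P$refrigerator4
  rot[14] = $refrigerator4P
Sorted (with $ < everything):
  sorted[0] = $refrigerator4P  (last char: 'P')
  sorted[1] = 4P$refrigerator  (last char: 'r')
  sorted[2] = P$refrigerator4  (last char: '4')
  sorted[3] = ator4P$refriger  (last char: 'r')
  sorted[4] = efrigerator4P$r  (last char: 'r')
  sorted[5] = erator4P$refrig  (last char: 'g')
  sorted[6] = frigerator4P$re  (last char: 'e')
  sorted[7] = gerator4P$refri  (last char: 'i')
  sorted[8] = igerator4P$refr  (last char: 'r')
  sorted[9] = or4P$refrigerat  (last char: 't')
  sorted[10] = r4P$refrigerato  (last char: 'o')
  sorted[11] = rator4P$refrige  (last char: 'e')
  sorted[12] = refrigerator4P$  (last char: '$')
  sorted[13] = rigerator4P$ref  (last char: 'f')
  sorted[14] = tor4P$refrigera  (last char: 'a')
Last column: Pr4rrgeirtoe$fa
Original string S is at sorted index 12

Answer: Pr4rrgeirtoe$fa
12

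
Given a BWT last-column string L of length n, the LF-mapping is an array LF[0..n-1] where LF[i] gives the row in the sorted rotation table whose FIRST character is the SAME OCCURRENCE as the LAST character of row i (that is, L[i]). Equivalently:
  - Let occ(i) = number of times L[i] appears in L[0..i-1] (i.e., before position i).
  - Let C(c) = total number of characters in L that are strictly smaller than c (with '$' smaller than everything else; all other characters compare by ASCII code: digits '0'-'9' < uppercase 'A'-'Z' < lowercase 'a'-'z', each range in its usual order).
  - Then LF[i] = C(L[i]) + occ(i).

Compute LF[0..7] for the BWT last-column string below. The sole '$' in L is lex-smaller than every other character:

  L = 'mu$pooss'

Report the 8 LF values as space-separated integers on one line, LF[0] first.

Char counts: '$':1, 'm':1, 'o':2, 'p':1, 's':2, 'u':1
C (first-col start): C('$')=0, C('m')=1, C('o')=2, C('p')=4, C('s')=5, C('u')=7
L[0]='m': occ=0, LF[0]=C('m')+0=1+0=1
L[1]='u': occ=0, LF[1]=C('u')+0=7+0=7
L[2]='$': occ=0, LF[2]=C('$')+0=0+0=0
L[3]='p': occ=0, LF[3]=C('p')+0=4+0=4
L[4]='o': occ=0, LF[4]=C('o')+0=2+0=2
L[5]='o': occ=1, LF[5]=C('o')+1=2+1=3
L[6]='s': occ=0, LF[6]=C('s')+0=5+0=5
L[7]='s': occ=1, LF[7]=C('s')+1=5+1=6

Answer: 1 7 0 4 2 3 5 6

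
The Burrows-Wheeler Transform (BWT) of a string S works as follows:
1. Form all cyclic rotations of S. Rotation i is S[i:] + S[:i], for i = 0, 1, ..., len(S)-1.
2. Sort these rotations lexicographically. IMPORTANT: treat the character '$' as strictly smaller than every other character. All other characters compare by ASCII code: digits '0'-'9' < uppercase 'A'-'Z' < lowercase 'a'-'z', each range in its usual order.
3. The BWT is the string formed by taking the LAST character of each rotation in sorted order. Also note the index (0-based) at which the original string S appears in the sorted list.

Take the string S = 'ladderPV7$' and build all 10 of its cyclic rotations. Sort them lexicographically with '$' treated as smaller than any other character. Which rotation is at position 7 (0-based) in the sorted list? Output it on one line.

Answer: erPV7$ladd

Derivation:
All 10 rotations (rotation i = S[i:]+S[:i]):
  rot[0] = ladderPV7$
  rot[1] = adderPV7$l
  rot[2] = dderPV7$la
  rot[3] = derPV7$lad
  rot[4] = erPV7$ladd
  rot[5] = rPV7$ladde
  rot[6] = PV7$ladder
  rot[7] = V7$ladderP
  rot[8] = 7$ladderPV
  rot[9] = $ladderPV7
Sorted (with $ < everything):
  sorted[0] = $ladderPV7
  sorted[1] = 7$ladderPV
  sorted[2] = PV7$ladder
  sorted[3] = V7$ladderP
  sorted[4] = adderPV7$l
  sorted[5] = dderPV7$la
  sorted[6] = derPV7$lad
  sorted[7] = erPV7$ladd
  sorted[8] = ladderPV7$
  sorted[9] = rPV7$ladde
sorted[7] = erPV7$ladd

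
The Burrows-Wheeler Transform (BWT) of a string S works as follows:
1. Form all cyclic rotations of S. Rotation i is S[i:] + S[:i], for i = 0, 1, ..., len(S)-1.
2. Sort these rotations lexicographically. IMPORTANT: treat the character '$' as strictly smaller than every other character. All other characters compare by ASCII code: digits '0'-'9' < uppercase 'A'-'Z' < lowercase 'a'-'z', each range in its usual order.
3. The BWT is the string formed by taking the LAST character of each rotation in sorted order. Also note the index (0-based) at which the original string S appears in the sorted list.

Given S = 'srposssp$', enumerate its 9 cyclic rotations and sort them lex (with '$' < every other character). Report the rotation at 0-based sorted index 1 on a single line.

Answer: osssp$srp

Derivation:
All 9 rotations (rotation i = S[i:]+S[:i]):
  rot[0] = srposssp$
  rot[1] = rposssp$s
  rot[2] = posssp$sr
  rot[3] = osssp$srp
  rot[4] = sssp$srpo
  rot[5] = ssp$srpos
  rot[6] = sp$srposs
  rot[7] = p$srposss
  rot[8] = $srposssp
Sorted (with $ < everything):
  sorted[0] = $srposssp
  sorted[1] = osssp$srp
  sorted[2] = p$srposss
  sorted[3] = posssp$sr
  sorted[4] = rposssp$s
  sorted[5] = sp$srposs
  sorted[6] = srposssp$
  sorted[7] = ssp$srpos
  sorted[8] = sssp$srpo
sorted[1] = osssp$srp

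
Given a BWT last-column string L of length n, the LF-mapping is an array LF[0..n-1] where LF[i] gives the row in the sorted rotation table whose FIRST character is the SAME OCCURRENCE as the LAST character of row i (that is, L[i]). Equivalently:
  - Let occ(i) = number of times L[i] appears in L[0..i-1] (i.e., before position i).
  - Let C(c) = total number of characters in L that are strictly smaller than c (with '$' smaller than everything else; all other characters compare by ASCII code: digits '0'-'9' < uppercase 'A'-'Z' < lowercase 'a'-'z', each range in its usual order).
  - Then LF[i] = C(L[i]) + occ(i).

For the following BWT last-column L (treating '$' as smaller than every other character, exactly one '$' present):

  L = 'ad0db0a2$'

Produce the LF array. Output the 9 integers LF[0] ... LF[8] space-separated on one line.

Answer: 4 7 1 8 6 2 5 3 0

Derivation:
Char counts: '$':1, '0':2, '2':1, 'a':2, 'b':1, 'd':2
C (first-col start): C('$')=0, C('0')=1, C('2')=3, C('a')=4, C('b')=6, C('d')=7
L[0]='a': occ=0, LF[0]=C('a')+0=4+0=4
L[1]='d': occ=0, LF[1]=C('d')+0=7+0=7
L[2]='0': occ=0, LF[2]=C('0')+0=1+0=1
L[3]='d': occ=1, LF[3]=C('d')+1=7+1=8
L[4]='b': occ=0, LF[4]=C('b')+0=6+0=6
L[5]='0': occ=1, LF[5]=C('0')+1=1+1=2
L[6]='a': occ=1, LF[6]=C('a')+1=4+1=5
L[7]='2': occ=0, LF[7]=C('2')+0=3+0=3
L[8]='$': occ=0, LF[8]=C('$')+0=0+0=0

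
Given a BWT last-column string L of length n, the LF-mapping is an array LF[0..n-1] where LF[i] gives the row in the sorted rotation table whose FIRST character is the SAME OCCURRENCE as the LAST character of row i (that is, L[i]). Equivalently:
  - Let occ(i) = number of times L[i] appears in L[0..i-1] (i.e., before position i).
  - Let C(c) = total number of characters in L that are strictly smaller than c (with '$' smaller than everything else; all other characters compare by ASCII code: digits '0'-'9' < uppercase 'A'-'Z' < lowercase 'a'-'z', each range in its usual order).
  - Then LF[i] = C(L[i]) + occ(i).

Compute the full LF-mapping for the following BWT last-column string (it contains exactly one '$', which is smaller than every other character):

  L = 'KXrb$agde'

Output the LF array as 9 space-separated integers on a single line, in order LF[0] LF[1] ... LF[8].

Answer: 1 2 8 4 0 3 7 5 6

Derivation:
Char counts: '$':1, 'K':1, 'X':1, 'a':1, 'b':1, 'd':1, 'e':1, 'g':1, 'r':1
C (first-col start): C('$')=0, C('K')=1, C('X')=2, C('a')=3, C('b')=4, C('d')=5, C('e')=6, C('g')=7, C('r')=8
L[0]='K': occ=0, LF[0]=C('K')+0=1+0=1
L[1]='X': occ=0, LF[1]=C('X')+0=2+0=2
L[2]='r': occ=0, LF[2]=C('r')+0=8+0=8
L[3]='b': occ=0, LF[3]=C('b')+0=4+0=4
L[4]='$': occ=0, LF[4]=C('$')+0=0+0=0
L[5]='a': occ=0, LF[5]=C('a')+0=3+0=3
L[6]='g': occ=0, LF[6]=C('g')+0=7+0=7
L[7]='d': occ=0, LF[7]=C('d')+0=5+0=5
L[8]='e': occ=0, LF[8]=C('e')+0=6+0=6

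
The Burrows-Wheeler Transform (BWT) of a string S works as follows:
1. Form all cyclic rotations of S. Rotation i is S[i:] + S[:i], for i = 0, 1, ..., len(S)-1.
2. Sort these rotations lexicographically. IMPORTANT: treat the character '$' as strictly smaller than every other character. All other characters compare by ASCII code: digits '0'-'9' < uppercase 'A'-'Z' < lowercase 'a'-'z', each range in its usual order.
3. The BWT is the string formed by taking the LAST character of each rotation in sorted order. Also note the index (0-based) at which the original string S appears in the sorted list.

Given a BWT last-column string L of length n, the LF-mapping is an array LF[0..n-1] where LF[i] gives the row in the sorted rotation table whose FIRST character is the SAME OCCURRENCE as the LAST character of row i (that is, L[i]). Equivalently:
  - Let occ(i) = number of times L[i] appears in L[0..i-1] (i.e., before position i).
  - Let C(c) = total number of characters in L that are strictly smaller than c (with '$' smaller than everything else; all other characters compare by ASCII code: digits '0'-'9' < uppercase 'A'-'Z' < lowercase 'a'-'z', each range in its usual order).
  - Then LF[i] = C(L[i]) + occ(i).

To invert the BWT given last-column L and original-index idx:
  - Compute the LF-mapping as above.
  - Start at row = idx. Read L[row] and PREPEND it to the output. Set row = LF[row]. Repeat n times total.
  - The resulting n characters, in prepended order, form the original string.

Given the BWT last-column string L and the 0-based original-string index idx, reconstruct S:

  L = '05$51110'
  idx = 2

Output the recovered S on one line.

Answer: 0511150$

Derivation:
LF mapping: 1 6 0 7 3 4 5 2
Walk LF starting at row 2, prepending L[row]:
  step 1: row=2, L[2]='$', prepend. Next row=LF[2]=0
  step 2: row=0, L[0]='0', prepend. Next row=LF[0]=1
  step 3: row=1, L[1]='5', prepend. Next row=LF[1]=6
  step 4: row=6, L[6]='1', prepend. Next row=LF[6]=5
  step 5: row=5, L[5]='1', prepend. Next row=LF[5]=4
  step 6: row=4, L[4]='1', prepend. Next row=LF[4]=3
  step 7: row=3, L[3]='5', prepend. Next row=LF[3]=7
  step 8: row=7, L[7]='0', prepend. Next row=LF[7]=2
Reversed output: 0511150$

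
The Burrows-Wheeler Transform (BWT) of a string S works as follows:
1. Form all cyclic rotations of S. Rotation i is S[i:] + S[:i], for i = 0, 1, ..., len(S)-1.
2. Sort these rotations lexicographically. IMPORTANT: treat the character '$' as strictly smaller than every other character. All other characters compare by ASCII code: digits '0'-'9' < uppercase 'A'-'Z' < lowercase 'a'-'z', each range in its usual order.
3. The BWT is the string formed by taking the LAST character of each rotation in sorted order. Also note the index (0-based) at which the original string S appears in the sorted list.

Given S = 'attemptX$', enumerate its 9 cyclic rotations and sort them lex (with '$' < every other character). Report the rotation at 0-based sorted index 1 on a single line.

Answer: X$attempt

Derivation:
All 9 rotations (rotation i = S[i:]+S[:i]):
  rot[0] = attemptX$
  rot[1] = ttemptX$a
  rot[2] = temptX$at
  rot[3] = emptX$att
  rot[4] = mptX$atte
  rot[5] = ptX$attem
  rot[6] = tX$attemp
  rot[7] = X$attempt
  rot[8] = $attemptX
Sorted (with $ < everything):
  sorted[0] = $attemptX
  sorted[1] = X$attempt
  sorted[2] = attemptX$
  sorted[3] = emptX$att
  sorted[4] = mptX$atte
  sorted[5] = ptX$attem
  sorted[6] = tX$attemp
  sorted[7] = temptX$at
  sorted[8] = ttemptX$a
sorted[1] = X$attempt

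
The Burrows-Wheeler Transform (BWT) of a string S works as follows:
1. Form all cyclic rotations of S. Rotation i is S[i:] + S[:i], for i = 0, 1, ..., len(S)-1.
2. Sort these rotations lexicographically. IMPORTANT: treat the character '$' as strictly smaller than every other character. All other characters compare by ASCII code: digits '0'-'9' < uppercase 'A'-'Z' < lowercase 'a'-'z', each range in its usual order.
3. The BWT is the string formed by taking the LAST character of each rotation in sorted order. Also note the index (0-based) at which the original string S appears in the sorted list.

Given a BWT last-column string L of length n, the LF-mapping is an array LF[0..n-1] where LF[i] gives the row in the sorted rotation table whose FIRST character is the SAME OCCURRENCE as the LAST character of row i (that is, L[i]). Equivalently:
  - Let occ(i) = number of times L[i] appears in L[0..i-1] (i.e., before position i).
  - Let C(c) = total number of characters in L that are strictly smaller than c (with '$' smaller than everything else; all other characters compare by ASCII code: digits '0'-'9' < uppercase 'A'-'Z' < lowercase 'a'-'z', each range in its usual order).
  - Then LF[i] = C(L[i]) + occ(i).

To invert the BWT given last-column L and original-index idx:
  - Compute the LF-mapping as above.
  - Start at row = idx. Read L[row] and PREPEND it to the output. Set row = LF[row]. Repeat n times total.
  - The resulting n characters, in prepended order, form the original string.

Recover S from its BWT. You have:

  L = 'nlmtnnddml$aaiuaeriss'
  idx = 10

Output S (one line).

Answer: llamamisunderstandin$

Derivation:
LF mapping: 13 9 11 19 14 15 4 5 12 10 0 1 2 7 20 3 6 16 8 17 18
Walk LF starting at row 10, prepending L[row]:
  step 1: row=10, L[10]='$', prepend. Next row=LF[10]=0
  step 2: row=0, L[0]='n', prepend. Next row=LF[0]=13
  step 3: row=13, L[13]='i', prepend. Next row=LF[13]=7
  step 4: row=7, L[7]='d', prepend. Next row=LF[7]=5
  step 5: row=5, L[5]='n', prepend. Next row=LF[5]=15
  step 6: row=15, L[15]='a', prepend. Next row=LF[15]=3
  step 7: row=3, L[3]='t', prepend. Next row=LF[3]=19
  step 8: row=19, L[19]='s', prepend. Next row=LF[19]=17
  step 9: row=17, L[17]='r', prepend. Next row=LF[17]=16
  step 10: row=16, L[16]='e', prepend. Next row=LF[16]=6
  step 11: row=6, L[6]='d', prepend. Next row=LF[6]=4
  step 12: row=4, L[4]='n', prepend. Next row=LF[4]=14
  step 13: row=14, L[14]='u', prepend. Next row=LF[14]=20
  step 14: row=20, L[20]='s', prepend. Next row=LF[20]=18
  step 15: row=18, L[18]='i', prepend. Next row=LF[18]=8
  step 16: row=8, L[8]='m', prepend. Next row=LF[8]=12
  step 17: row=12, L[12]='a', prepend. Next row=LF[12]=2
  step 18: row=2, L[2]='m', prepend. Next row=LF[2]=11
  step 19: row=11, L[11]='a', prepend. Next row=LF[11]=1
  step 20: row=1, L[1]='l', prepend. Next row=LF[1]=9
  step 21: row=9, L[9]='l', prepend. Next row=LF[9]=10
Reversed output: llamamisunderstandin$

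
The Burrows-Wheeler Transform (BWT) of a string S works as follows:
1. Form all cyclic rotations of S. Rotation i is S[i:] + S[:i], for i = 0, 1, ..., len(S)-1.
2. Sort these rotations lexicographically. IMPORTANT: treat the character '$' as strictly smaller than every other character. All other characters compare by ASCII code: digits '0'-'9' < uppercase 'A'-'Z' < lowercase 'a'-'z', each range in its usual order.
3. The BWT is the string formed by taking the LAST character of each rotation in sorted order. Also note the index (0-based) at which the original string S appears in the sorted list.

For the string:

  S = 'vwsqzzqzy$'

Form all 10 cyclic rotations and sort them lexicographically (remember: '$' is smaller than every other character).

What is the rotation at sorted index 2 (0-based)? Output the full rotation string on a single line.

Answer: qzzqzy$vws

Derivation:
All 10 rotations (rotation i = S[i:]+S[:i]):
  rot[0] = vwsqzzqzy$
  rot[1] = wsqzzqzy$v
  rot[2] = sqzzqzy$vw
  rot[3] = qzzqzy$vws
  rot[4] = zzqzy$vwsq
  rot[5] = zqzy$vwsqz
  rot[6] = qzy$vwsqzz
  rot[7] = zy$vwsqzzq
  rot[8] = y$vwsqzzqz
  rot[9] = $vwsqzzqzy
Sorted (with $ < everything):
  sorted[0] = $vwsqzzqzy
  sorted[1] = qzy$vwsqzz
  sorted[2] = qzzqzy$vws
  sorted[3] = sqzzqzy$vw
  sorted[4] = vwsqzzqzy$
  sorted[5] = wsqzzqzy$v
  sorted[6] = y$vwsqzzqz
  sorted[7] = zqzy$vwsqz
  sorted[8] = zy$vwsqzzq
  sorted[9] = zzqzy$vwsq
sorted[2] = qzzqzy$vws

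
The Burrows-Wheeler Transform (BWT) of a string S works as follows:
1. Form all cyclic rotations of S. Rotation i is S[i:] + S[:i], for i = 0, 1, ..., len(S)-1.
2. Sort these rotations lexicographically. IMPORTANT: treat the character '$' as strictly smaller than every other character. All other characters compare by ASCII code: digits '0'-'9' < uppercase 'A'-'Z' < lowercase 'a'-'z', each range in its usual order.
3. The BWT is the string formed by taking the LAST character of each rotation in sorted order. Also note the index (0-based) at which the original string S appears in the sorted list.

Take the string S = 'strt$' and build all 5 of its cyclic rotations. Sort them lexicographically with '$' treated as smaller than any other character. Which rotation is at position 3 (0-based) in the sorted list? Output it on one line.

Answer: t$str

Derivation:
All 5 rotations (rotation i = S[i:]+S[:i]):
  rot[0] = strt$
  rot[1] = trt$s
  rot[2] = rt$st
  rot[3] = t$str
  rot[4] = $strt
Sorted (with $ < everything):
  sorted[0] = $strt
  sorted[1] = rt$st
  sorted[2] = strt$
  sorted[3] = t$str
  sorted[4] = trt$s
sorted[3] = t$str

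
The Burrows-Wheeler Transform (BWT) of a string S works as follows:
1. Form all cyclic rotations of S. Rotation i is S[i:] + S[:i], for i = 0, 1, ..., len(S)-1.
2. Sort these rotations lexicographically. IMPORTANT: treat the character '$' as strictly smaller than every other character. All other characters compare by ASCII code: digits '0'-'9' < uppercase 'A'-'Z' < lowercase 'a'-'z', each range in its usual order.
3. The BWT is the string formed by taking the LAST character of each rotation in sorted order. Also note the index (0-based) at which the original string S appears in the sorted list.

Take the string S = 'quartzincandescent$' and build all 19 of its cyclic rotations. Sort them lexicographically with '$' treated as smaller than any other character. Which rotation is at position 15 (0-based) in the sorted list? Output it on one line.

Answer: t$quartzincandescen

Derivation:
All 19 rotations (rotation i = S[i:]+S[:i]):
  rot[0] = quartzincandescent$
  rot[1] = uartzincandescent$q
  rot[2] = artzincandescent$qu
  rot[3] = rtzincandescent$qua
  rot[4] = tzincandescent$quar
  rot[5] = zincandescent$quart
  rot[6] = incandescent$quartz
  rot[7] = ncandescent$quartzi
  rot[8] = candescent$quartzin
  rot[9] = andescent$quartzinc
  rot[10] = ndescent$quartzinca
  rot[11] = descent$quartzincan
  rot[12] = escent$quartzincand
  rot[13] = scent$quartzincande
  rot[14] = cent$quartzincandes
  rot[15] = ent$quartzincandesc
  rot[16] = nt$quartzincandesce
  rot[17] = t$quartzincandescen
  rot[18] = $quartzincandescent
Sorted (with $ < everything):
  sorted[0] = $quartzincandescent
  sorted[1] = andescent$quartzinc
  sorted[2] = artzincandescent$qu
  sorted[3] = candescent$quartzin
  sorted[4] = cent$quartzincandes
  sorted[5] = descent$quartzincan
  sorted[6] = ent$quartzincandesc
  sorted[7] = escent$quartzincand
  sorted[8] = incandescent$quartz
  sorted[9] = ncandescent$quartzi
  sorted[10] = ndescent$quartzinca
  sorted[11] = nt$quartzincandesce
  sorted[12] = quartzincandescent$
  sorted[13] = rtzincandescent$qua
  sorted[14] = scent$quartzincande
  sorted[15] = t$quartzincandescen
  sorted[16] = tzincandescent$quar
  sorted[17] = uartzincandescent$q
  sorted[18] = zincandescent$quart
sorted[15] = t$quartzincandescen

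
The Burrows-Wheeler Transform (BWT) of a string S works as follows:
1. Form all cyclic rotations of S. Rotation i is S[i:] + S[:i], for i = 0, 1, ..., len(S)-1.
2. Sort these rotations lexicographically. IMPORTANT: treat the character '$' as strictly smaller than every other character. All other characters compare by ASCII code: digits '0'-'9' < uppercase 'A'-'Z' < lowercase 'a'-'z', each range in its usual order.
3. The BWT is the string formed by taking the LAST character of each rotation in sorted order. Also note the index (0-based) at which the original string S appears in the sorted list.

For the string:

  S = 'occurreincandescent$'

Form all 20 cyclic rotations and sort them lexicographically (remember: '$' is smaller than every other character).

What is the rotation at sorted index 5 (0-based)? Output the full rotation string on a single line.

All 20 rotations (rotation i = S[i:]+S[:i]):
  rot[0] = occurreincandescent$
  rot[1] = ccurreincandescent$o
  rot[2] = curreincandescent$oc
  rot[3] = urreincandescent$occ
  rot[4] = rreincandescent$occu
  rot[5] = reincandescent$occur
  rot[6] = eincandescent$occurr
  rot[7] = incandescent$occurre
  rot[8] = ncandescent$occurrei
  rot[9] = candescent$occurrein
  rot[10] = andescent$occurreinc
  rot[11] = ndescent$occurreinca
  rot[12] = descent$occurreincan
  rot[13] = escent$occurreincand
  rot[14] = scent$occurreincande
  rot[15] = cent$occurreincandes
  rot[16] = ent$occurreincandesc
  rot[17] = nt$occurreincandesce
  rot[18] = t$occurreincandescen
  rot[19] = $occurreincandescent
Sorted (with $ < everything):
  sorted[0] = $occurreincandescent
  sorted[1] = andescent$occurreinc
  sorted[2] = candescent$occurrein
  sorted[3] = ccurreincandescent$o
  sorted[4] = cent$occurreincandes
  sorted[5] = curreincandescent$oc
  sorted[6] = descent$occurreincan
  sorted[7] = eincandescent$occurr
  sorted[8] = ent$occurreincandesc
  sorted[9] = escent$occurreincand
  sorted[10] = incandescent$occurre
  sorted[11] = ncandescent$occurrei
  sorted[12] = ndescent$occurreinca
  sorted[13] = nt$occurreincandesce
  sorted[14] = occurreincandescent$
  sorted[15] = reincandescent$occur
  sorted[16] = rreincandescent$occu
  sorted[17] = scent$occurreincande
  sorted[18] = t$occurreincandescen
  sorted[19] = urreincandescent$occ
sorted[5] = curreincandescent$oc

Answer: curreincandescent$oc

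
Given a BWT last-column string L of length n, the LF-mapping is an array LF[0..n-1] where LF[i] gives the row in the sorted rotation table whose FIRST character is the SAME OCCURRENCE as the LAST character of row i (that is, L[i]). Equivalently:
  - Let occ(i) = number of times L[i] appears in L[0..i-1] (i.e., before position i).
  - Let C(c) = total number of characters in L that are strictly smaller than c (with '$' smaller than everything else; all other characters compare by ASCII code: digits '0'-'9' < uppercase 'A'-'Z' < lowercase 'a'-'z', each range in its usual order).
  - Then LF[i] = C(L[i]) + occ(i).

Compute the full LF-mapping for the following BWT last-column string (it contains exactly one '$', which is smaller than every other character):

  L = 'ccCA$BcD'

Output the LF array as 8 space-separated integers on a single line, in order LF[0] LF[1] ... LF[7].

Answer: 5 6 3 1 0 2 7 4

Derivation:
Char counts: '$':1, 'A':1, 'B':1, 'C':1, 'D':1, 'c':3
C (first-col start): C('$')=0, C('A')=1, C('B')=2, C('C')=3, C('D')=4, C('c')=5
L[0]='c': occ=0, LF[0]=C('c')+0=5+0=5
L[1]='c': occ=1, LF[1]=C('c')+1=5+1=6
L[2]='C': occ=0, LF[2]=C('C')+0=3+0=3
L[3]='A': occ=0, LF[3]=C('A')+0=1+0=1
L[4]='$': occ=0, LF[4]=C('$')+0=0+0=0
L[5]='B': occ=0, LF[5]=C('B')+0=2+0=2
L[6]='c': occ=2, LF[6]=C('c')+2=5+2=7
L[7]='D': occ=0, LF[7]=C('D')+0=4+0=4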